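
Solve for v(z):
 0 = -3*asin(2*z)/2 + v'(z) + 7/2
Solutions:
 v(z) = C1 + 3*z*asin(2*z)/2 - 7*z/2 + 3*sqrt(1 - 4*z^2)/4


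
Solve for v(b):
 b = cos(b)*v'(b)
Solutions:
 v(b) = C1 + Integral(b/cos(b), b)


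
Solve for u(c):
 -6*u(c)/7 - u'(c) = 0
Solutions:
 u(c) = C1*exp(-6*c/7)


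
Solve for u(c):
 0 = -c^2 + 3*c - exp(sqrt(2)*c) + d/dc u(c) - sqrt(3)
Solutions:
 u(c) = C1 + c^3/3 - 3*c^2/2 + sqrt(3)*c + sqrt(2)*exp(sqrt(2)*c)/2


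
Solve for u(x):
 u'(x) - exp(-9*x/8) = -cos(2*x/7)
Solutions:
 u(x) = C1 - 7*sin(2*x/7)/2 - 8*exp(-9*x/8)/9


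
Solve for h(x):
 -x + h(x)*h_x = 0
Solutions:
 h(x) = -sqrt(C1 + x^2)
 h(x) = sqrt(C1 + x^2)


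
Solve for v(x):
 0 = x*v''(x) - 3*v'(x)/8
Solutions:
 v(x) = C1 + C2*x^(11/8)


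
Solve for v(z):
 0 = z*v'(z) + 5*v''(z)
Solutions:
 v(z) = C1 + C2*erf(sqrt(10)*z/10)


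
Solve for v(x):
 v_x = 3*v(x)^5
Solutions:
 v(x) = -(-1/(C1 + 12*x))^(1/4)
 v(x) = (-1/(C1 + 12*x))^(1/4)
 v(x) = -I*(-1/(C1 + 12*x))^(1/4)
 v(x) = I*(-1/(C1 + 12*x))^(1/4)


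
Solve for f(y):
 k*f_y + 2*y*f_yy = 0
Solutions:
 f(y) = C1 + y^(1 - re(k)/2)*(C2*sin(log(y)*Abs(im(k))/2) + C3*cos(log(y)*im(k)/2))


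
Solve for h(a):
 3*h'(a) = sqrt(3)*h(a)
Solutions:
 h(a) = C1*exp(sqrt(3)*a/3)


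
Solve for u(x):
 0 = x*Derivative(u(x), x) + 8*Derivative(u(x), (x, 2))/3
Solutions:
 u(x) = C1 + C2*erf(sqrt(3)*x/4)


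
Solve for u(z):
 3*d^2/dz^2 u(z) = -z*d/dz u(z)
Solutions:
 u(z) = C1 + C2*erf(sqrt(6)*z/6)


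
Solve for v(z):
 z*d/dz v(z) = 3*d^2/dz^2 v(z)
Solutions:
 v(z) = C1 + C2*erfi(sqrt(6)*z/6)


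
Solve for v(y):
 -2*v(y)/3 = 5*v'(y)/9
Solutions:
 v(y) = C1*exp(-6*y/5)


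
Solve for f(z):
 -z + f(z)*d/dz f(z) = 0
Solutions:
 f(z) = -sqrt(C1 + z^2)
 f(z) = sqrt(C1 + z^2)


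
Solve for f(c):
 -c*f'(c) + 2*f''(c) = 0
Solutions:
 f(c) = C1 + C2*erfi(c/2)


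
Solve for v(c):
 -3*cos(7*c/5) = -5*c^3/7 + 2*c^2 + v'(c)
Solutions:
 v(c) = C1 + 5*c^4/28 - 2*c^3/3 - 15*sin(7*c/5)/7


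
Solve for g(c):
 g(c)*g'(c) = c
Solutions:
 g(c) = -sqrt(C1 + c^2)
 g(c) = sqrt(C1 + c^2)


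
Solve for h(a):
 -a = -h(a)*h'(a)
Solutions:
 h(a) = -sqrt(C1 + a^2)
 h(a) = sqrt(C1 + a^2)


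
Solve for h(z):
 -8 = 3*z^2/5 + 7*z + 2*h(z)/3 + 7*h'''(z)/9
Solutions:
 h(z) = C3*exp(-6^(1/3)*7^(2/3)*z/7) - 9*z^2/10 - 21*z/2 + (C1*sin(2^(1/3)*3^(5/6)*7^(2/3)*z/14) + C2*cos(2^(1/3)*3^(5/6)*7^(2/3)*z/14))*exp(6^(1/3)*7^(2/3)*z/14) - 12


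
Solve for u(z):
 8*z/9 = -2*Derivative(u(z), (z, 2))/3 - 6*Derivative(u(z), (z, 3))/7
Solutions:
 u(z) = C1 + C2*z + C3*exp(-7*z/9) - 2*z^3/9 + 6*z^2/7


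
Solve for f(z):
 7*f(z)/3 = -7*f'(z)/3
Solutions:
 f(z) = C1*exp(-z)


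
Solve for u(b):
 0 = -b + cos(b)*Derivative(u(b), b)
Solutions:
 u(b) = C1 + Integral(b/cos(b), b)


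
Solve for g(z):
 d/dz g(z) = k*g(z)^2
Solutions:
 g(z) = -1/(C1 + k*z)


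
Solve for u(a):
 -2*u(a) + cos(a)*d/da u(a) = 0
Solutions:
 u(a) = C1*(sin(a) + 1)/(sin(a) - 1)


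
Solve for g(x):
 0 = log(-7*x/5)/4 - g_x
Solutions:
 g(x) = C1 + x*log(-x)/4 + x*(-log(5) - 1 + log(7))/4


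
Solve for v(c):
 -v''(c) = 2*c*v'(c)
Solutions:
 v(c) = C1 + C2*erf(c)


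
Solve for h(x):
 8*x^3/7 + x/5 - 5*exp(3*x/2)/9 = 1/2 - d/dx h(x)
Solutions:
 h(x) = C1 - 2*x^4/7 - x^2/10 + x/2 + 10*exp(3*x/2)/27


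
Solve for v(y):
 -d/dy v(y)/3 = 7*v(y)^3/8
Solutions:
 v(y) = -2*sqrt(-1/(C1 - 21*y))
 v(y) = 2*sqrt(-1/(C1 - 21*y))


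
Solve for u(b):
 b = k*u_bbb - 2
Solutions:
 u(b) = C1 + C2*b + C3*b^2 + b^4/(24*k) + b^3/(3*k)


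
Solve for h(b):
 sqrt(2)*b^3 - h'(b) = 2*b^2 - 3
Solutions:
 h(b) = C1 + sqrt(2)*b^4/4 - 2*b^3/3 + 3*b


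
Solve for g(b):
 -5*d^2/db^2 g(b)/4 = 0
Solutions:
 g(b) = C1 + C2*b


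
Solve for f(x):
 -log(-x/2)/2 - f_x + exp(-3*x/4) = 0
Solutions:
 f(x) = C1 - x*log(-x)/2 + x*(log(2) + 1)/2 - 4*exp(-3*x/4)/3


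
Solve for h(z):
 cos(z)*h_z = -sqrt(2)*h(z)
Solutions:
 h(z) = C1*(sin(z) - 1)^(sqrt(2)/2)/(sin(z) + 1)^(sqrt(2)/2)


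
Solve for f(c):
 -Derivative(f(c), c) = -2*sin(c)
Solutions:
 f(c) = C1 - 2*cos(c)


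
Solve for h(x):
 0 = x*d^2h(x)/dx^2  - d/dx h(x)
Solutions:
 h(x) = C1 + C2*x^2


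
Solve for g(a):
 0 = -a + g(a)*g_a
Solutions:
 g(a) = -sqrt(C1 + a^2)
 g(a) = sqrt(C1 + a^2)


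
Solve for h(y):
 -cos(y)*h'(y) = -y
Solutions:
 h(y) = C1 + Integral(y/cos(y), y)


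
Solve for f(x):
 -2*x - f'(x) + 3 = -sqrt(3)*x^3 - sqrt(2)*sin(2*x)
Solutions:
 f(x) = C1 + sqrt(3)*x^4/4 - x^2 + 3*x - sqrt(2)*cos(2*x)/2


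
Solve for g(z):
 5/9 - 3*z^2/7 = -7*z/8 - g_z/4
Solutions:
 g(z) = C1 + 4*z^3/7 - 7*z^2/4 - 20*z/9


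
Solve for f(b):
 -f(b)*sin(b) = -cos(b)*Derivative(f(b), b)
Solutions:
 f(b) = C1/cos(b)


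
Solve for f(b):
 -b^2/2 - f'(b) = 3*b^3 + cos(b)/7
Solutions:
 f(b) = C1 - 3*b^4/4 - b^3/6 - sin(b)/7


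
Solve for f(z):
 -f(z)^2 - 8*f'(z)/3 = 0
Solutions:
 f(z) = 8/(C1 + 3*z)


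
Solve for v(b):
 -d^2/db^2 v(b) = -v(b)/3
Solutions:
 v(b) = C1*exp(-sqrt(3)*b/3) + C2*exp(sqrt(3)*b/3)


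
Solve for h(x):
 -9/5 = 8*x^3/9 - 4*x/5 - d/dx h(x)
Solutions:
 h(x) = C1 + 2*x^4/9 - 2*x^2/5 + 9*x/5


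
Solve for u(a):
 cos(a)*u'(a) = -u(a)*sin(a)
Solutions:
 u(a) = C1*cos(a)


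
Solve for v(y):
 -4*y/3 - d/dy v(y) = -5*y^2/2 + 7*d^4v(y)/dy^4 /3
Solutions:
 v(y) = C1 + C4*exp(-3^(1/3)*7^(2/3)*y/7) + 5*y^3/6 - 2*y^2/3 + (C2*sin(3^(5/6)*7^(2/3)*y/14) + C3*cos(3^(5/6)*7^(2/3)*y/14))*exp(3^(1/3)*7^(2/3)*y/14)


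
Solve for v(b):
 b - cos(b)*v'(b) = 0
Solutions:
 v(b) = C1 + Integral(b/cos(b), b)


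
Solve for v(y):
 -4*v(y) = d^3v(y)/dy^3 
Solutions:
 v(y) = C3*exp(-2^(2/3)*y) + (C1*sin(2^(2/3)*sqrt(3)*y/2) + C2*cos(2^(2/3)*sqrt(3)*y/2))*exp(2^(2/3)*y/2)


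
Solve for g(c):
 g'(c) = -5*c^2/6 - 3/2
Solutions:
 g(c) = C1 - 5*c^3/18 - 3*c/2


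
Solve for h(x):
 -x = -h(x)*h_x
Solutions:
 h(x) = -sqrt(C1 + x^2)
 h(x) = sqrt(C1 + x^2)


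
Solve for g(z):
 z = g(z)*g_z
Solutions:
 g(z) = -sqrt(C1 + z^2)
 g(z) = sqrt(C1 + z^2)


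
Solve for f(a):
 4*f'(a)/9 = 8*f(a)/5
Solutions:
 f(a) = C1*exp(18*a/5)


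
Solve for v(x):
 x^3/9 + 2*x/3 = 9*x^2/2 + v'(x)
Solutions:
 v(x) = C1 + x^4/36 - 3*x^3/2 + x^2/3


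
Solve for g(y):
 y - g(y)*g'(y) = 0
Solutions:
 g(y) = -sqrt(C1 + y^2)
 g(y) = sqrt(C1 + y^2)


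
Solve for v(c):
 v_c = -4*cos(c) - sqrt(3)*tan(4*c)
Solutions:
 v(c) = C1 + sqrt(3)*log(cos(4*c))/4 - 4*sin(c)


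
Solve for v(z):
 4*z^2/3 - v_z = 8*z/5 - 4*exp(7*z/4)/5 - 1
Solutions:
 v(z) = C1 + 4*z^3/9 - 4*z^2/5 + z + 16*exp(7*z/4)/35


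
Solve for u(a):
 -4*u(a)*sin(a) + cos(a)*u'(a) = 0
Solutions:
 u(a) = C1/cos(a)^4


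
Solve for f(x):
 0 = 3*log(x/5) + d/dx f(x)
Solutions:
 f(x) = C1 - 3*x*log(x) + 3*x + x*log(125)


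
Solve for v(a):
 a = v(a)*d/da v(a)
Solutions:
 v(a) = -sqrt(C1 + a^2)
 v(a) = sqrt(C1 + a^2)


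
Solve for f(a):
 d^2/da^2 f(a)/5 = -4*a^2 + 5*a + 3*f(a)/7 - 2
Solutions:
 f(a) = C1*exp(-sqrt(105)*a/7) + C2*exp(sqrt(105)*a/7) + 28*a^2/3 - 35*a/3 + 602/45


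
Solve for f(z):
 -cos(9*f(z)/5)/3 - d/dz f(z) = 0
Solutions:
 z/3 - 5*log(sin(9*f(z)/5) - 1)/18 + 5*log(sin(9*f(z)/5) + 1)/18 = C1


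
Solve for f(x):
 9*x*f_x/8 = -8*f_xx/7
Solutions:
 f(x) = C1 + C2*erf(3*sqrt(14)*x/16)


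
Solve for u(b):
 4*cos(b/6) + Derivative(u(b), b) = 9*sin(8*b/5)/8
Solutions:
 u(b) = C1 - 24*sin(b/6) - 45*cos(8*b/5)/64


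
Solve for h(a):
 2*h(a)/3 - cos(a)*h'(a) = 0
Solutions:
 h(a) = C1*(sin(a) + 1)^(1/3)/(sin(a) - 1)^(1/3)


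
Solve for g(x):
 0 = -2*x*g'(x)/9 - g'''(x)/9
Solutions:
 g(x) = C1 + Integral(C2*airyai(-2^(1/3)*x) + C3*airybi(-2^(1/3)*x), x)


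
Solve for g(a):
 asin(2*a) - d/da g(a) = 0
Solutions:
 g(a) = C1 + a*asin(2*a) + sqrt(1 - 4*a^2)/2


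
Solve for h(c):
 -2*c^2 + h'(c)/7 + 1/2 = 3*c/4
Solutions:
 h(c) = C1 + 14*c^3/3 + 21*c^2/8 - 7*c/2


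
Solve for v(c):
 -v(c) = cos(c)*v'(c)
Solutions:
 v(c) = C1*sqrt(sin(c) - 1)/sqrt(sin(c) + 1)


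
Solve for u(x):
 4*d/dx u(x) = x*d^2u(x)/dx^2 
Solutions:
 u(x) = C1 + C2*x^5


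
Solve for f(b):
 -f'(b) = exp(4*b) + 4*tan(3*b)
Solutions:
 f(b) = C1 - exp(4*b)/4 + 4*log(cos(3*b))/3


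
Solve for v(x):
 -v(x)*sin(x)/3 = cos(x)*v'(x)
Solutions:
 v(x) = C1*cos(x)^(1/3)


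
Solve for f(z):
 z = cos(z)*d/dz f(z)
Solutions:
 f(z) = C1 + Integral(z/cos(z), z)


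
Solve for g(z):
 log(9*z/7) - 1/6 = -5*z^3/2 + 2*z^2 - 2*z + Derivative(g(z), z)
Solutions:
 g(z) = C1 + 5*z^4/8 - 2*z^3/3 + z^2 + z*log(z) - 7*z/6 + z*log(9/7)


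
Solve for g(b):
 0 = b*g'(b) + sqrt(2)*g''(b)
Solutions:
 g(b) = C1 + C2*erf(2^(1/4)*b/2)


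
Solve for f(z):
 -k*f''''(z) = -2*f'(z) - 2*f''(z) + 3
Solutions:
 f(z) = C1 + C2*exp(z*(3^(1/3)*(sqrt(3)*sqrt((27 - 8/k)/k^2) - 9/k)^(1/3)/6 - 3^(5/6)*I*(sqrt(3)*sqrt((27 - 8/k)/k^2) - 9/k)^(1/3)/6 - 4/(k*(-3^(1/3) + 3^(5/6)*I)*(sqrt(3)*sqrt((27 - 8/k)/k^2) - 9/k)^(1/3)))) + C3*exp(z*(3^(1/3)*(sqrt(3)*sqrt((27 - 8/k)/k^2) - 9/k)^(1/3)/6 + 3^(5/6)*I*(sqrt(3)*sqrt((27 - 8/k)/k^2) - 9/k)^(1/3)/6 + 4/(k*(3^(1/3) + 3^(5/6)*I)*(sqrt(3)*sqrt((27 - 8/k)/k^2) - 9/k)^(1/3)))) + C4*exp(-3^(1/3)*z*((sqrt(3)*sqrt((27 - 8/k)/k^2) - 9/k)^(1/3) + 2*3^(1/3)/(k*(sqrt(3)*sqrt((27 - 8/k)/k^2) - 9/k)^(1/3)))/3) + 3*z/2


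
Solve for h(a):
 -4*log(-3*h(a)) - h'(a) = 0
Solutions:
 Integral(1/(log(-_y) + log(3)), (_y, h(a)))/4 = C1 - a


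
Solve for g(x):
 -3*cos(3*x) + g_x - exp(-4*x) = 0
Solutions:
 g(x) = C1 + sin(3*x) - exp(-4*x)/4


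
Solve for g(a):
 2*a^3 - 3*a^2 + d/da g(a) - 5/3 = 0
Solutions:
 g(a) = C1 - a^4/2 + a^3 + 5*a/3


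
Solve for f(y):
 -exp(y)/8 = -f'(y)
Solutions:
 f(y) = C1 + exp(y)/8


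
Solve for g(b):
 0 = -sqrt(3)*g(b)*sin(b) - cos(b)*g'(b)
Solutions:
 g(b) = C1*cos(b)^(sqrt(3))


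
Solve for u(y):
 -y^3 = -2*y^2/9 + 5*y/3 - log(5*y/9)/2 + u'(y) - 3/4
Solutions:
 u(y) = C1 - y^4/4 + 2*y^3/27 - 5*y^2/6 + y*log(y)/2 + y*log(sqrt(5)/3) + y/4


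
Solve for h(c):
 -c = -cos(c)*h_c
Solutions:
 h(c) = C1 + Integral(c/cos(c), c)


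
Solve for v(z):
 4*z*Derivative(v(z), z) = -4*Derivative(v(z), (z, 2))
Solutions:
 v(z) = C1 + C2*erf(sqrt(2)*z/2)


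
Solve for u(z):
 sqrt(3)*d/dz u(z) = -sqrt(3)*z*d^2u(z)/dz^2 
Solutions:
 u(z) = C1 + C2*log(z)


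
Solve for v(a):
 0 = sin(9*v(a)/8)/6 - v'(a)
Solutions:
 -a/6 + 4*log(cos(9*v(a)/8) - 1)/9 - 4*log(cos(9*v(a)/8) + 1)/9 = C1


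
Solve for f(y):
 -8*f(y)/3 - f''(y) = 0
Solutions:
 f(y) = C1*sin(2*sqrt(6)*y/3) + C2*cos(2*sqrt(6)*y/3)


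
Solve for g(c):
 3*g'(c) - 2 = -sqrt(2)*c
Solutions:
 g(c) = C1 - sqrt(2)*c^2/6 + 2*c/3


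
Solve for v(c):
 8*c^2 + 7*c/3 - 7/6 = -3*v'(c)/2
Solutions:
 v(c) = C1 - 16*c^3/9 - 7*c^2/9 + 7*c/9


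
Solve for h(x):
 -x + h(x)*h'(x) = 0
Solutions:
 h(x) = -sqrt(C1 + x^2)
 h(x) = sqrt(C1 + x^2)


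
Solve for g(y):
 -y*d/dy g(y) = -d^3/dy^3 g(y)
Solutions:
 g(y) = C1 + Integral(C2*airyai(y) + C3*airybi(y), y)


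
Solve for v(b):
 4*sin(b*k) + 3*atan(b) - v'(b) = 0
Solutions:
 v(b) = C1 + 3*b*atan(b) + 4*Piecewise((-cos(b*k)/k, Ne(k, 0)), (0, True)) - 3*log(b^2 + 1)/2


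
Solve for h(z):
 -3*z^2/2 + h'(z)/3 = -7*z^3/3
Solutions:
 h(z) = C1 - 7*z^4/4 + 3*z^3/2


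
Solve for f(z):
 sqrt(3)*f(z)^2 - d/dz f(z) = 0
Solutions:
 f(z) = -1/(C1 + sqrt(3)*z)


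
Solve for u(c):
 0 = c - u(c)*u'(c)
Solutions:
 u(c) = -sqrt(C1 + c^2)
 u(c) = sqrt(C1 + c^2)


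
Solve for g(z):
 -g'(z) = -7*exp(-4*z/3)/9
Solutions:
 g(z) = C1 - 7*exp(-4*z/3)/12


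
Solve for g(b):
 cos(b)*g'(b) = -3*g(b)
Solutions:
 g(b) = C1*(sin(b) - 1)^(3/2)/(sin(b) + 1)^(3/2)


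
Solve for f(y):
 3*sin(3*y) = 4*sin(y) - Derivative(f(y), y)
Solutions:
 f(y) = C1 - 4*cos(y) + cos(3*y)


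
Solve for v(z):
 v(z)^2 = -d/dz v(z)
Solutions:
 v(z) = 1/(C1 + z)


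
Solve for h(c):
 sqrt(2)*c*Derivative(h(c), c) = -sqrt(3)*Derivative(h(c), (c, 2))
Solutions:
 h(c) = C1 + C2*erf(6^(3/4)*c/6)


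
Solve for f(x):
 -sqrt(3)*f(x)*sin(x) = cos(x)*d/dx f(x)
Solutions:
 f(x) = C1*cos(x)^(sqrt(3))


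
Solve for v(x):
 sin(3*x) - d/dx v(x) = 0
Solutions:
 v(x) = C1 - cos(3*x)/3


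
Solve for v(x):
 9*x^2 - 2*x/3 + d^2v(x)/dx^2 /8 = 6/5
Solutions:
 v(x) = C1 + C2*x - 6*x^4 + 8*x^3/9 + 24*x^2/5


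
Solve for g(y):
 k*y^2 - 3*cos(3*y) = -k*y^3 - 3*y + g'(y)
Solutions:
 g(y) = C1 + k*y^4/4 + k*y^3/3 + 3*y^2/2 - sin(3*y)


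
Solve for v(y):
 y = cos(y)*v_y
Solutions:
 v(y) = C1 + Integral(y/cos(y), y)


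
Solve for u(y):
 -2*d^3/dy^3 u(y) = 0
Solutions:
 u(y) = C1 + C2*y + C3*y^2


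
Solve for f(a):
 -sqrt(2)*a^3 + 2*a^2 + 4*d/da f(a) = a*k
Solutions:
 f(a) = C1 + sqrt(2)*a^4/16 - a^3/6 + a^2*k/8


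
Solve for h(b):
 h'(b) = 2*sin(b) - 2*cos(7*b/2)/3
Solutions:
 h(b) = C1 - 4*sin(7*b/2)/21 - 2*cos(b)


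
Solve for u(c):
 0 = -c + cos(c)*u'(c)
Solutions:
 u(c) = C1 + Integral(c/cos(c), c)


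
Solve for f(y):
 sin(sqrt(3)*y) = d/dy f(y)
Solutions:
 f(y) = C1 - sqrt(3)*cos(sqrt(3)*y)/3


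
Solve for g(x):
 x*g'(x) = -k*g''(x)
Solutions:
 g(x) = C1 + C2*sqrt(k)*erf(sqrt(2)*x*sqrt(1/k)/2)


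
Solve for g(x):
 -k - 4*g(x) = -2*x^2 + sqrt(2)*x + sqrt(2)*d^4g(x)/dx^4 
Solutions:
 g(x) = -k/4 + x^2/2 - sqrt(2)*x/4 + (C1*sin(2^(7/8)*x/2) + C2*cos(2^(7/8)*x/2))*exp(-2^(7/8)*x/2) + (C3*sin(2^(7/8)*x/2) + C4*cos(2^(7/8)*x/2))*exp(2^(7/8)*x/2)


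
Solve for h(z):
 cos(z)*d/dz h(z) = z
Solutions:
 h(z) = C1 + Integral(z/cos(z), z)


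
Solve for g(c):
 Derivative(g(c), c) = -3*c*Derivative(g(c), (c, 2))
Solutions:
 g(c) = C1 + C2*c^(2/3)


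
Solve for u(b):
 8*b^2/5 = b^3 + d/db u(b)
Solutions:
 u(b) = C1 - b^4/4 + 8*b^3/15


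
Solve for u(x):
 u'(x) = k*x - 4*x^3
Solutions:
 u(x) = C1 + k*x^2/2 - x^4


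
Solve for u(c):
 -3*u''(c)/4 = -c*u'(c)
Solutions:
 u(c) = C1 + C2*erfi(sqrt(6)*c/3)


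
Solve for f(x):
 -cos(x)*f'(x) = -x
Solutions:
 f(x) = C1 + Integral(x/cos(x), x)


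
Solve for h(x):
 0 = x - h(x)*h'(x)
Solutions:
 h(x) = -sqrt(C1 + x^2)
 h(x) = sqrt(C1 + x^2)


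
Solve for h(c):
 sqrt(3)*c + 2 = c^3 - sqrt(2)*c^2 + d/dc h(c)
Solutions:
 h(c) = C1 - c^4/4 + sqrt(2)*c^3/3 + sqrt(3)*c^2/2 + 2*c


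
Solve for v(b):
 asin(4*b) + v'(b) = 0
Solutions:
 v(b) = C1 - b*asin(4*b) - sqrt(1 - 16*b^2)/4


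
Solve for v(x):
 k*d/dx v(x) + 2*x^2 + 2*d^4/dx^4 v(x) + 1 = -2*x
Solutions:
 v(x) = C1 + C2*exp(2^(2/3)*x*(-k)^(1/3)/2) + C3*exp(2^(2/3)*x*(-k)^(1/3)*(-1 + sqrt(3)*I)/4) + C4*exp(-2^(2/3)*x*(-k)^(1/3)*(1 + sqrt(3)*I)/4) - 2*x^3/(3*k) - x^2/k - x/k


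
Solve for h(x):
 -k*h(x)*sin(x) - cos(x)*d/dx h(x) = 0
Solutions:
 h(x) = C1*exp(k*log(cos(x)))


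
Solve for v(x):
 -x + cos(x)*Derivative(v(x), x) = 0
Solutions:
 v(x) = C1 + Integral(x/cos(x), x)


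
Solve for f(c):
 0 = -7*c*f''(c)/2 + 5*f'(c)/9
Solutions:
 f(c) = C1 + C2*c^(73/63)


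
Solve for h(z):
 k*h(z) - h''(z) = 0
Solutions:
 h(z) = C1*exp(-sqrt(k)*z) + C2*exp(sqrt(k)*z)


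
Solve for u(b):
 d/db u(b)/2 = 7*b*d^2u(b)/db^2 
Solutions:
 u(b) = C1 + C2*b^(15/14)


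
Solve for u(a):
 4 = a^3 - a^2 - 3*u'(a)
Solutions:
 u(a) = C1 + a^4/12 - a^3/9 - 4*a/3


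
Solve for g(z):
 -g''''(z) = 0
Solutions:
 g(z) = C1 + C2*z + C3*z^2 + C4*z^3


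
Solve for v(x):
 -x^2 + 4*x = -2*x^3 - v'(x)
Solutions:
 v(x) = C1 - x^4/2 + x^3/3 - 2*x^2


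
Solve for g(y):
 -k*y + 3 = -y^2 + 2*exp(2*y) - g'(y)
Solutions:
 g(y) = C1 + k*y^2/2 - y^3/3 - 3*y + exp(2*y)


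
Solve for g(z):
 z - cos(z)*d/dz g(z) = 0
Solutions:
 g(z) = C1 + Integral(z/cos(z), z)


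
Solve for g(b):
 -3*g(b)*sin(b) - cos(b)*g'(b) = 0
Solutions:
 g(b) = C1*cos(b)^3


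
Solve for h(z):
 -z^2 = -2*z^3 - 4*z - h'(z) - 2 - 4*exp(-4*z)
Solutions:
 h(z) = C1 - z^4/2 + z^3/3 - 2*z^2 - 2*z + exp(-4*z)


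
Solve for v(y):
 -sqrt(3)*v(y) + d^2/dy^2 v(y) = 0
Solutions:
 v(y) = C1*exp(-3^(1/4)*y) + C2*exp(3^(1/4)*y)


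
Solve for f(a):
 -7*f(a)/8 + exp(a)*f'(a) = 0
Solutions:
 f(a) = C1*exp(-7*exp(-a)/8)


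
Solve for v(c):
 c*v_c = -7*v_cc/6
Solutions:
 v(c) = C1 + C2*erf(sqrt(21)*c/7)


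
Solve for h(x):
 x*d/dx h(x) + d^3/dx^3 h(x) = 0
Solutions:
 h(x) = C1 + Integral(C2*airyai(-x) + C3*airybi(-x), x)


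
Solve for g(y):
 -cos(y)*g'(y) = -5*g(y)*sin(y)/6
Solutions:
 g(y) = C1/cos(y)^(5/6)


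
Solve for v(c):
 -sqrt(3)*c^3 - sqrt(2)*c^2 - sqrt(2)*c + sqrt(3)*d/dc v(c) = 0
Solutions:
 v(c) = C1 + c^4/4 + sqrt(6)*c^3/9 + sqrt(6)*c^2/6


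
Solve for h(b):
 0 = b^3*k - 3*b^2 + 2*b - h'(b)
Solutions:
 h(b) = C1 + b^4*k/4 - b^3 + b^2


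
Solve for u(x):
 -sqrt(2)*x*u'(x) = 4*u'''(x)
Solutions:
 u(x) = C1 + Integral(C2*airyai(-sqrt(2)*x/2) + C3*airybi(-sqrt(2)*x/2), x)


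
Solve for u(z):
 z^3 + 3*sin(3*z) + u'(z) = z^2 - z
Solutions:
 u(z) = C1 - z^4/4 + z^3/3 - z^2/2 + cos(3*z)


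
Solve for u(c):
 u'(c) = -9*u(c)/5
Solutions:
 u(c) = C1*exp(-9*c/5)


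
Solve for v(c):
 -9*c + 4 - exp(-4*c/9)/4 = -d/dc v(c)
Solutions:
 v(c) = C1 + 9*c^2/2 - 4*c - 9*exp(-4*c/9)/16


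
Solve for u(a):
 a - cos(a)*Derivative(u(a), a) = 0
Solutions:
 u(a) = C1 + Integral(a/cos(a), a)


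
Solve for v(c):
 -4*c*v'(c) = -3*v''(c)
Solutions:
 v(c) = C1 + C2*erfi(sqrt(6)*c/3)


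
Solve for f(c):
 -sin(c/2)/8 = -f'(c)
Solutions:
 f(c) = C1 - cos(c/2)/4


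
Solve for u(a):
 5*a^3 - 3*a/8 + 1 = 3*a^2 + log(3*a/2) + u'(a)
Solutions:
 u(a) = C1 + 5*a^4/4 - a^3 - 3*a^2/16 - a*log(a) + a*log(2/3) + 2*a


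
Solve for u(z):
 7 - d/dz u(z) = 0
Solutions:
 u(z) = C1 + 7*z


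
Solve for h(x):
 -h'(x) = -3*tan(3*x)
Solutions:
 h(x) = C1 - log(cos(3*x))


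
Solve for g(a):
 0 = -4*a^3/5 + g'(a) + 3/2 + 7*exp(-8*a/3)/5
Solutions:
 g(a) = C1 + a^4/5 - 3*a/2 + 21*exp(-8*a/3)/40


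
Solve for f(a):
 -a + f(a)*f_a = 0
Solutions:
 f(a) = -sqrt(C1 + a^2)
 f(a) = sqrt(C1 + a^2)


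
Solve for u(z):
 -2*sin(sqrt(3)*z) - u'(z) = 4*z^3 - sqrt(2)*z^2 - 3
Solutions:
 u(z) = C1 - z^4 + sqrt(2)*z^3/3 + 3*z + 2*sqrt(3)*cos(sqrt(3)*z)/3


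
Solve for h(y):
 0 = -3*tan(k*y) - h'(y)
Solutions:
 h(y) = C1 - 3*Piecewise((-log(cos(k*y))/k, Ne(k, 0)), (0, True))


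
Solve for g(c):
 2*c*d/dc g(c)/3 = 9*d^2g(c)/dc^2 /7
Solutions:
 g(c) = C1 + C2*erfi(sqrt(21)*c/9)


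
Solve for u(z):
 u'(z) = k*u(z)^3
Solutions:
 u(z) = -sqrt(2)*sqrt(-1/(C1 + k*z))/2
 u(z) = sqrt(2)*sqrt(-1/(C1 + k*z))/2


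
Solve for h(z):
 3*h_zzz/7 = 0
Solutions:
 h(z) = C1 + C2*z + C3*z^2


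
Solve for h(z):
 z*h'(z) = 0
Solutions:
 h(z) = C1


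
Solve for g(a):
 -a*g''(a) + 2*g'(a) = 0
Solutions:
 g(a) = C1 + C2*a^3


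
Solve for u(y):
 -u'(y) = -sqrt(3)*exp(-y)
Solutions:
 u(y) = C1 - sqrt(3)*exp(-y)


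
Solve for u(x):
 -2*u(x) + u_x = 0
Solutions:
 u(x) = C1*exp(2*x)


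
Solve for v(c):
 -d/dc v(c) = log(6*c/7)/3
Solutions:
 v(c) = C1 - c*log(c)/3 - c*log(6)/3 + c/3 + c*log(7)/3


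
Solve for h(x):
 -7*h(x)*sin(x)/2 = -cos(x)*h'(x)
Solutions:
 h(x) = C1/cos(x)^(7/2)


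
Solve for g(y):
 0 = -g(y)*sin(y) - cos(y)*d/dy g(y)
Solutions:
 g(y) = C1*cos(y)


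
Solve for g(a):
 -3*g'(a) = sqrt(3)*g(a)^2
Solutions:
 g(a) = 3/(C1 + sqrt(3)*a)


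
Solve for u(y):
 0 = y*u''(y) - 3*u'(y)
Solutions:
 u(y) = C1 + C2*y^4


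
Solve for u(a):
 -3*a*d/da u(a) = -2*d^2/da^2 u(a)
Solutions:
 u(a) = C1 + C2*erfi(sqrt(3)*a/2)


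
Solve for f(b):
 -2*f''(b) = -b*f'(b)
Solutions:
 f(b) = C1 + C2*erfi(b/2)


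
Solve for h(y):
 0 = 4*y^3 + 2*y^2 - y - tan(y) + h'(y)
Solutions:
 h(y) = C1 - y^4 - 2*y^3/3 + y^2/2 - log(cos(y))


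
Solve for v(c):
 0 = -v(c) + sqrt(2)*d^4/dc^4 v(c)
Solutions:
 v(c) = C1*exp(-2^(7/8)*c/2) + C2*exp(2^(7/8)*c/2) + C3*sin(2^(7/8)*c/2) + C4*cos(2^(7/8)*c/2)


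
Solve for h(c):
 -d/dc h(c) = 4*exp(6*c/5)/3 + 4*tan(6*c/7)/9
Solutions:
 h(c) = C1 - 10*exp(6*c/5)/9 + 14*log(cos(6*c/7))/27


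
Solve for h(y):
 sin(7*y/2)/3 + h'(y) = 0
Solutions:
 h(y) = C1 + 2*cos(7*y/2)/21


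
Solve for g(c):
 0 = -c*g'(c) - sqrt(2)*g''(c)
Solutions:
 g(c) = C1 + C2*erf(2^(1/4)*c/2)


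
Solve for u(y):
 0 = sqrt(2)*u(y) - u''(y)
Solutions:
 u(y) = C1*exp(-2^(1/4)*y) + C2*exp(2^(1/4)*y)


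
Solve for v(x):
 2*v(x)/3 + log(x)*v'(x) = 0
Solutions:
 v(x) = C1*exp(-2*li(x)/3)


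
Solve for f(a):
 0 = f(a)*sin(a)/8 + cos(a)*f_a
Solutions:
 f(a) = C1*cos(a)^(1/8)


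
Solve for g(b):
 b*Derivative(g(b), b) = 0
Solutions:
 g(b) = C1


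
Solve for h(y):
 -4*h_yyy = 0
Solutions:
 h(y) = C1 + C2*y + C3*y^2


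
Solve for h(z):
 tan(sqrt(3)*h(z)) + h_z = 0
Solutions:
 h(z) = sqrt(3)*(pi - asin(C1*exp(-sqrt(3)*z)))/3
 h(z) = sqrt(3)*asin(C1*exp(-sqrt(3)*z))/3


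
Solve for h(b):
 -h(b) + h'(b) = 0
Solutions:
 h(b) = C1*exp(b)


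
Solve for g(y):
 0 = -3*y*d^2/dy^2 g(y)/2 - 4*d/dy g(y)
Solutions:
 g(y) = C1 + C2/y^(5/3)


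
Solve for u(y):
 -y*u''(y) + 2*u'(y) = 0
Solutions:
 u(y) = C1 + C2*y^3


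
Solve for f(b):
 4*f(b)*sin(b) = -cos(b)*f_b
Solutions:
 f(b) = C1*cos(b)^4


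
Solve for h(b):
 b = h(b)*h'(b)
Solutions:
 h(b) = -sqrt(C1 + b^2)
 h(b) = sqrt(C1 + b^2)


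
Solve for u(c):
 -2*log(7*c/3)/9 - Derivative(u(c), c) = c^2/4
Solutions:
 u(c) = C1 - c^3/12 - 2*c*log(c)/9 - 2*c*log(7)/9 + 2*c/9 + 2*c*log(3)/9


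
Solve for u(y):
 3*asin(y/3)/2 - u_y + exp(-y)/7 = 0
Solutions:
 u(y) = C1 + 3*y*asin(y/3)/2 + 3*sqrt(9 - y^2)/2 - exp(-y)/7


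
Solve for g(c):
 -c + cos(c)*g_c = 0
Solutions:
 g(c) = C1 + Integral(c/cos(c), c)


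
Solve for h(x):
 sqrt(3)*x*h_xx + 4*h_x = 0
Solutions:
 h(x) = C1 + C2*x^(1 - 4*sqrt(3)/3)


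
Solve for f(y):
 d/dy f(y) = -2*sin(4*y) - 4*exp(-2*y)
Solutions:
 f(y) = C1 + cos(4*y)/2 + 2*exp(-2*y)


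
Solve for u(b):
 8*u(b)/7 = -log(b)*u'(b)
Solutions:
 u(b) = C1*exp(-8*li(b)/7)


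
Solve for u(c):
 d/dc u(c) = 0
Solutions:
 u(c) = C1


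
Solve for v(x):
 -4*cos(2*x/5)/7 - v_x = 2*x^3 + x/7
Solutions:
 v(x) = C1 - x^4/2 - x^2/14 - 10*sin(2*x/5)/7


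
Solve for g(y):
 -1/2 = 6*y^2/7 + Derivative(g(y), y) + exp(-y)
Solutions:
 g(y) = C1 - 2*y^3/7 - y/2 + exp(-y)


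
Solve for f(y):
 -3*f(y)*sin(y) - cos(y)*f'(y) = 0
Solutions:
 f(y) = C1*cos(y)^3


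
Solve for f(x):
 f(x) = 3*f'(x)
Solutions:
 f(x) = C1*exp(x/3)


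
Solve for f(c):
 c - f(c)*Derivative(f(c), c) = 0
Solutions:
 f(c) = -sqrt(C1 + c^2)
 f(c) = sqrt(C1 + c^2)


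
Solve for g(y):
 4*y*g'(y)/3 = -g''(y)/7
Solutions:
 g(y) = C1 + C2*erf(sqrt(42)*y/3)


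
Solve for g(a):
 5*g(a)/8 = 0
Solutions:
 g(a) = 0


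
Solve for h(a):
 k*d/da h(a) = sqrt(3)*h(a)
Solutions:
 h(a) = C1*exp(sqrt(3)*a/k)


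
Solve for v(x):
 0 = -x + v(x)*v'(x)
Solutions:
 v(x) = -sqrt(C1 + x^2)
 v(x) = sqrt(C1 + x^2)


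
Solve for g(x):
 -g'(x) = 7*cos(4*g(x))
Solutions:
 g(x) = -asin((C1 + exp(56*x))/(C1 - exp(56*x)))/4 + pi/4
 g(x) = asin((C1 + exp(56*x))/(C1 - exp(56*x)))/4


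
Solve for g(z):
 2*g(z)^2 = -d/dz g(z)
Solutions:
 g(z) = 1/(C1 + 2*z)


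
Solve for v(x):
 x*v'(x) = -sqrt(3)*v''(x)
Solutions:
 v(x) = C1 + C2*erf(sqrt(2)*3^(3/4)*x/6)


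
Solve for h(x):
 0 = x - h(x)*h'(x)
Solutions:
 h(x) = -sqrt(C1 + x^2)
 h(x) = sqrt(C1 + x^2)


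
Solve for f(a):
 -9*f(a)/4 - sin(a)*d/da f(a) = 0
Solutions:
 f(a) = C1*(cos(a) + 1)^(9/8)/(cos(a) - 1)^(9/8)


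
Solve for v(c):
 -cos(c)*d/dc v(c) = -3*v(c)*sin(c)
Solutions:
 v(c) = C1/cos(c)^3


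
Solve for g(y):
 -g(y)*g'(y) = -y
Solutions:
 g(y) = -sqrt(C1 + y^2)
 g(y) = sqrt(C1 + y^2)


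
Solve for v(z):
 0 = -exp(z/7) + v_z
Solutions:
 v(z) = C1 + 7*exp(z/7)


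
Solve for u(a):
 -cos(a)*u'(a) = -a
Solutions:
 u(a) = C1 + Integral(a/cos(a), a)


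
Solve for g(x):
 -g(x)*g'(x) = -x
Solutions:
 g(x) = -sqrt(C1 + x^2)
 g(x) = sqrt(C1 + x^2)


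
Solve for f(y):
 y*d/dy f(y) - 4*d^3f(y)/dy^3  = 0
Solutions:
 f(y) = C1 + Integral(C2*airyai(2^(1/3)*y/2) + C3*airybi(2^(1/3)*y/2), y)


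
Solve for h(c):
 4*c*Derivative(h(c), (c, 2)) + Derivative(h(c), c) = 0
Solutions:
 h(c) = C1 + C2*c^(3/4)


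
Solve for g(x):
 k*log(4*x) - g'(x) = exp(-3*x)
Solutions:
 g(x) = C1 + k*x*log(x) + k*x*(-1 + 2*log(2)) + exp(-3*x)/3


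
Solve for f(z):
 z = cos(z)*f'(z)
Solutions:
 f(z) = C1 + Integral(z/cos(z), z)


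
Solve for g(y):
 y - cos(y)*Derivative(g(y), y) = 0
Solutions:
 g(y) = C1 + Integral(y/cos(y), y)


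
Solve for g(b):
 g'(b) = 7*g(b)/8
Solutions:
 g(b) = C1*exp(7*b/8)


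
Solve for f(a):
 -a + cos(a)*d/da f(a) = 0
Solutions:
 f(a) = C1 + Integral(a/cos(a), a)


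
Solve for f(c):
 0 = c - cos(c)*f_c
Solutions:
 f(c) = C1 + Integral(c/cos(c), c)


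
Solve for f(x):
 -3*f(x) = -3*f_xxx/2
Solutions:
 f(x) = C3*exp(2^(1/3)*x) + (C1*sin(2^(1/3)*sqrt(3)*x/2) + C2*cos(2^(1/3)*sqrt(3)*x/2))*exp(-2^(1/3)*x/2)


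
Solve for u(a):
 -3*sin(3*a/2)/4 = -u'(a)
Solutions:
 u(a) = C1 - cos(3*a/2)/2


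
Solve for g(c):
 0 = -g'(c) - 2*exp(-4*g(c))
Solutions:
 g(c) = log(-I*(C1 - 8*c)^(1/4))
 g(c) = log(I*(C1 - 8*c)^(1/4))
 g(c) = log(-(C1 - 8*c)^(1/4))
 g(c) = log(C1 - 8*c)/4


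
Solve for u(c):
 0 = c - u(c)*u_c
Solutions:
 u(c) = -sqrt(C1 + c^2)
 u(c) = sqrt(C1 + c^2)


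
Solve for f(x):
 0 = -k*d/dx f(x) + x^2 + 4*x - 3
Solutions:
 f(x) = C1 + x^3/(3*k) + 2*x^2/k - 3*x/k


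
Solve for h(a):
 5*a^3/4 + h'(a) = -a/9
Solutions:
 h(a) = C1 - 5*a^4/16 - a^2/18


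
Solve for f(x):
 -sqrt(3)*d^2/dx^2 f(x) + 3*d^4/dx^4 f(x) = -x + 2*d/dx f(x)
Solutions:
 f(x) = C1 + C2*exp(-x*(sqrt(3)/(sqrt(3)*sqrt(27 - sqrt(3)) + 9)^(1/3) + (sqrt(3)*sqrt(27 - sqrt(3)) + 9)^(1/3))/6)*sin(x*(-sqrt(3)*(sqrt(3)*sqrt(27 - sqrt(3)) + 9)^(1/3) + 3/(sqrt(3)*sqrt(27 - sqrt(3)) + 9)^(1/3))/6) + C3*exp(-x*(sqrt(3)/(sqrt(3)*sqrt(27 - sqrt(3)) + 9)^(1/3) + (sqrt(3)*sqrt(27 - sqrt(3)) + 9)^(1/3))/6)*cos(x*(-sqrt(3)*(sqrt(3)*sqrt(27 - sqrt(3)) + 9)^(1/3) + 3/(sqrt(3)*sqrt(27 - sqrt(3)) + 9)^(1/3))/6) + C4*exp(x*(sqrt(3)/(sqrt(3)*sqrt(27 - sqrt(3)) + 9)^(1/3) + (sqrt(3)*sqrt(27 - sqrt(3)) + 9)^(1/3))/3) + x^2/4 - sqrt(3)*x/4


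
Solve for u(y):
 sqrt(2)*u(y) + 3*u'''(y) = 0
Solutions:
 u(y) = C3*exp(-2^(1/6)*3^(2/3)*y/3) + (C1*sin(6^(1/6)*y/2) + C2*cos(6^(1/6)*y/2))*exp(2^(1/6)*3^(2/3)*y/6)


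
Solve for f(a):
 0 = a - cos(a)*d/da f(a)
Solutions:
 f(a) = C1 + Integral(a/cos(a), a)


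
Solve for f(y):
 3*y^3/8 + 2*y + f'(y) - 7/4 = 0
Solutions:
 f(y) = C1 - 3*y^4/32 - y^2 + 7*y/4


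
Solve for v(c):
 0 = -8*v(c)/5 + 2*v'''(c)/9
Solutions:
 v(c) = C3*exp(30^(2/3)*c/5) + (C1*sin(3*10^(2/3)*3^(1/6)*c/10) + C2*cos(3*10^(2/3)*3^(1/6)*c/10))*exp(-30^(2/3)*c/10)


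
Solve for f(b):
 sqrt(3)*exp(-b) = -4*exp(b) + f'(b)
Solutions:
 f(b) = C1 + 4*exp(b) - sqrt(3)*exp(-b)


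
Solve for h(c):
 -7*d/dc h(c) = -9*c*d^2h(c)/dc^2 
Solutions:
 h(c) = C1 + C2*c^(16/9)


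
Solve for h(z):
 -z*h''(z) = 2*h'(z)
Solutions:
 h(z) = C1 + C2/z


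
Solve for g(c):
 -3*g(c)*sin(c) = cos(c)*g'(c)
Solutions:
 g(c) = C1*cos(c)^3


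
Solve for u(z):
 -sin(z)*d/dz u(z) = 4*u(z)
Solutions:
 u(z) = C1*(cos(z)^2 + 2*cos(z) + 1)/(cos(z)^2 - 2*cos(z) + 1)


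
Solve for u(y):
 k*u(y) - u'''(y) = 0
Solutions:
 u(y) = C1*exp(k^(1/3)*y) + C2*exp(k^(1/3)*y*(-1 + sqrt(3)*I)/2) + C3*exp(-k^(1/3)*y*(1 + sqrt(3)*I)/2)


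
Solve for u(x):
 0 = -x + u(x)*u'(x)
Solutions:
 u(x) = -sqrt(C1 + x^2)
 u(x) = sqrt(C1 + x^2)


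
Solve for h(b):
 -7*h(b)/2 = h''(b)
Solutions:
 h(b) = C1*sin(sqrt(14)*b/2) + C2*cos(sqrt(14)*b/2)


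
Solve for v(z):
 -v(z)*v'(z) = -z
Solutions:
 v(z) = -sqrt(C1 + z^2)
 v(z) = sqrt(C1 + z^2)


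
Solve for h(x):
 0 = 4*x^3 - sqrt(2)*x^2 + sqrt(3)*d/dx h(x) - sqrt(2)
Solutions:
 h(x) = C1 - sqrt(3)*x^4/3 + sqrt(6)*x^3/9 + sqrt(6)*x/3


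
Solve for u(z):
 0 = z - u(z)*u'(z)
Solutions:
 u(z) = -sqrt(C1 + z^2)
 u(z) = sqrt(C1 + z^2)


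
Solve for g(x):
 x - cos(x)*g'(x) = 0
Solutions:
 g(x) = C1 + Integral(x/cos(x), x)


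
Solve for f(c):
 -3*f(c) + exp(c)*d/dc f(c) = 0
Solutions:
 f(c) = C1*exp(-3*exp(-c))


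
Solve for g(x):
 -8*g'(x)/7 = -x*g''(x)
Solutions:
 g(x) = C1 + C2*x^(15/7)


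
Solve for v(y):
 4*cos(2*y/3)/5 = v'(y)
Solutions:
 v(y) = C1 + 6*sin(2*y/3)/5


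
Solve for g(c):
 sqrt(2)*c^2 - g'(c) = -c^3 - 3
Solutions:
 g(c) = C1 + c^4/4 + sqrt(2)*c^3/3 + 3*c


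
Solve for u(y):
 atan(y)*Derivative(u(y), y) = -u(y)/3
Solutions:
 u(y) = C1*exp(-Integral(1/atan(y), y)/3)


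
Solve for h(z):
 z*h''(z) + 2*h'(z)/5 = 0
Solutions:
 h(z) = C1 + C2*z^(3/5)


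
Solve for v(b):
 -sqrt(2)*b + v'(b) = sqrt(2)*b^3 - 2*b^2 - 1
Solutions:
 v(b) = C1 + sqrt(2)*b^4/4 - 2*b^3/3 + sqrt(2)*b^2/2 - b


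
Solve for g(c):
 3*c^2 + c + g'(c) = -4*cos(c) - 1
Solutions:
 g(c) = C1 - c^3 - c^2/2 - c - 4*sin(c)


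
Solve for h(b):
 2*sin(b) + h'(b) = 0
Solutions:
 h(b) = C1 + 2*cos(b)


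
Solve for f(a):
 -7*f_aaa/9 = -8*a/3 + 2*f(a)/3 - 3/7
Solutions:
 f(a) = C3*exp(-6^(1/3)*7^(2/3)*a/7) + 4*a + (C1*sin(2^(1/3)*3^(5/6)*7^(2/3)*a/14) + C2*cos(2^(1/3)*3^(5/6)*7^(2/3)*a/14))*exp(6^(1/3)*7^(2/3)*a/14) + 9/14


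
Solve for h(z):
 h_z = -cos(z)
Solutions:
 h(z) = C1 - sin(z)


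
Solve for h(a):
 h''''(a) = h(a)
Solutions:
 h(a) = C1*exp(-a) + C2*exp(a) + C3*sin(a) + C4*cos(a)


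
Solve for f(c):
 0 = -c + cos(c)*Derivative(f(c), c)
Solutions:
 f(c) = C1 + Integral(c/cos(c), c)


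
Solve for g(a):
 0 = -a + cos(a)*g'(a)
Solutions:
 g(a) = C1 + Integral(a/cos(a), a)


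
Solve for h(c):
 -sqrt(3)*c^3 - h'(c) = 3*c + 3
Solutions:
 h(c) = C1 - sqrt(3)*c^4/4 - 3*c^2/2 - 3*c


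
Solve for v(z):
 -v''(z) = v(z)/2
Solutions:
 v(z) = C1*sin(sqrt(2)*z/2) + C2*cos(sqrt(2)*z/2)


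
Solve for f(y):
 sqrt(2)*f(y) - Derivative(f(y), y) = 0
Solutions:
 f(y) = C1*exp(sqrt(2)*y)


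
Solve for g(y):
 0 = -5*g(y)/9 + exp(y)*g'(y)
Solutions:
 g(y) = C1*exp(-5*exp(-y)/9)


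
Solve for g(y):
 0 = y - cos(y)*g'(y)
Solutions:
 g(y) = C1 + Integral(y/cos(y), y)


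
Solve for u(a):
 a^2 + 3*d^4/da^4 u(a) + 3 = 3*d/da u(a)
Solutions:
 u(a) = C1 + C4*exp(a) + a^3/9 + a + (C2*sin(sqrt(3)*a/2) + C3*cos(sqrt(3)*a/2))*exp(-a/2)


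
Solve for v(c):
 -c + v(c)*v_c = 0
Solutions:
 v(c) = -sqrt(C1 + c^2)
 v(c) = sqrt(C1 + c^2)


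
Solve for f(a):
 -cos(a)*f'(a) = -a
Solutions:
 f(a) = C1 + Integral(a/cos(a), a)


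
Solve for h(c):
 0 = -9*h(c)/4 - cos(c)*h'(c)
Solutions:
 h(c) = C1*(sin(c) - 1)^(9/8)/(sin(c) + 1)^(9/8)


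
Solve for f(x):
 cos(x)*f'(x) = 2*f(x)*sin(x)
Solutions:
 f(x) = C1/cos(x)^2


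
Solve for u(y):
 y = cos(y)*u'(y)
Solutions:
 u(y) = C1 + Integral(y/cos(y), y)


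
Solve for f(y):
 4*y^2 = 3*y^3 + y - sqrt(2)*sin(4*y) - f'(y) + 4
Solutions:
 f(y) = C1 + 3*y^4/4 - 4*y^3/3 + y^2/2 + 4*y + sqrt(2)*cos(4*y)/4


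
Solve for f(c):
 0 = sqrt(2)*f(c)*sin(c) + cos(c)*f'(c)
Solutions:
 f(c) = C1*cos(c)^(sqrt(2))


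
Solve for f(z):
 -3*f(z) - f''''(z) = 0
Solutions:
 f(z) = (C1*sin(sqrt(2)*3^(1/4)*z/2) + C2*cos(sqrt(2)*3^(1/4)*z/2))*exp(-sqrt(2)*3^(1/4)*z/2) + (C3*sin(sqrt(2)*3^(1/4)*z/2) + C4*cos(sqrt(2)*3^(1/4)*z/2))*exp(sqrt(2)*3^(1/4)*z/2)


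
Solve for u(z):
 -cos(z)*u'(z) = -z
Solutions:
 u(z) = C1 + Integral(z/cos(z), z)


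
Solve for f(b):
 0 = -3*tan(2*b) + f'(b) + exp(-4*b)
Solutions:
 f(b) = C1 + 3*log(tan(2*b)^2 + 1)/4 + exp(-4*b)/4


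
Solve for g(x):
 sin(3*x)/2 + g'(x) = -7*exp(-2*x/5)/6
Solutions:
 g(x) = C1 + cos(3*x)/6 + 35*exp(-2*x/5)/12


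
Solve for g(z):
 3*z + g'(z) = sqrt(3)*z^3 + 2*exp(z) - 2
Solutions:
 g(z) = C1 + sqrt(3)*z^4/4 - 3*z^2/2 - 2*z + 2*exp(z)


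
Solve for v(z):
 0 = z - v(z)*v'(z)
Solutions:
 v(z) = -sqrt(C1 + z^2)
 v(z) = sqrt(C1 + z^2)


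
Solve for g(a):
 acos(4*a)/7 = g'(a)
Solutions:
 g(a) = C1 + a*acos(4*a)/7 - sqrt(1 - 16*a^2)/28


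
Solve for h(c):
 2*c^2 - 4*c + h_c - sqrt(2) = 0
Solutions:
 h(c) = C1 - 2*c^3/3 + 2*c^2 + sqrt(2)*c


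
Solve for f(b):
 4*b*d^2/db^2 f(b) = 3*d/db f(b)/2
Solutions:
 f(b) = C1 + C2*b^(11/8)


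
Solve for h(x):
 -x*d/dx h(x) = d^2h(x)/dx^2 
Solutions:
 h(x) = C1 + C2*erf(sqrt(2)*x/2)


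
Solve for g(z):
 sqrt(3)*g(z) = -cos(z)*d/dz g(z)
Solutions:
 g(z) = C1*(sin(z) - 1)^(sqrt(3)/2)/(sin(z) + 1)^(sqrt(3)/2)


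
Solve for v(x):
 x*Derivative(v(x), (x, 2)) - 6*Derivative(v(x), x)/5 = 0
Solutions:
 v(x) = C1 + C2*x^(11/5)


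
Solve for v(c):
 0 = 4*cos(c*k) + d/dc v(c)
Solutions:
 v(c) = C1 - 4*sin(c*k)/k


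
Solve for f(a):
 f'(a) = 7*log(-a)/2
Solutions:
 f(a) = C1 + 7*a*log(-a)/2 - 7*a/2


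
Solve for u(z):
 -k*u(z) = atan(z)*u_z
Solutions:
 u(z) = C1*exp(-k*Integral(1/atan(z), z))


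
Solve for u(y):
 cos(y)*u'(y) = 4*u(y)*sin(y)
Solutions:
 u(y) = C1/cos(y)^4


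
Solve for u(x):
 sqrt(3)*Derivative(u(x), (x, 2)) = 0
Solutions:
 u(x) = C1 + C2*x


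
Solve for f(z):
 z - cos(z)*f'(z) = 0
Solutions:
 f(z) = C1 + Integral(z/cos(z), z)


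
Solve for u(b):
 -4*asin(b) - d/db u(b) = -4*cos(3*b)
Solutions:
 u(b) = C1 - 4*b*asin(b) - 4*sqrt(1 - b^2) + 4*sin(3*b)/3


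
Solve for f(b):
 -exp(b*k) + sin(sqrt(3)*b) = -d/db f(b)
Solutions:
 f(b) = C1 + sqrt(3)*cos(sqrt(3)*b)/3 + exp(b*k)/k


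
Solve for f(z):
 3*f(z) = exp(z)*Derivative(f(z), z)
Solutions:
 f(z) = C1*exp(-3*exp(-z))


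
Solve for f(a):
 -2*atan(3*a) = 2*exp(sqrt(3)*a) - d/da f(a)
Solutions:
 f(a) = C1 + 2*a*atan(3*a) + 2*sqrt(3)*exp(sqrt(3)*a)/3 - log(9*a^2 + 1)/3


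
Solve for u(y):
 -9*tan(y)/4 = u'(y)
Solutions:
 u(y) = C1 + 9*log(cos(y))/4


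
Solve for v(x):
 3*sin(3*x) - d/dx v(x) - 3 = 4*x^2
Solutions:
 v(x) = C1 - 4*x^3/3 - 3*x - cos(3*x)


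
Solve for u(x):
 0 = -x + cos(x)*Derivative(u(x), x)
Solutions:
 u(x) = C1 + Integral(x/cos(x), x)


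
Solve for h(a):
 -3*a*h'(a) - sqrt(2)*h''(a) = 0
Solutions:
 h(a) = C1 + C2*erf(2^(1/4)*sqrt(3)*a/2)


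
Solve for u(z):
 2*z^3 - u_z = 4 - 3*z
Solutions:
 u(z) = C1 + z^4/2 + 3*z^2/2 - 4*z


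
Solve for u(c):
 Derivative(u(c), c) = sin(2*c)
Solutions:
 u(c) = C1 - cos(2*c)/2


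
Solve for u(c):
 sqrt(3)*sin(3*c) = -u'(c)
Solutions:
 u(c) = C1 + sqrt(3)*cos(3*c)/3


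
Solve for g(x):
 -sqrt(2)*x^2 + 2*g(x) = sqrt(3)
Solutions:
 g(x) = sqrt(2)*x^2/2 + sqrt(3)/2


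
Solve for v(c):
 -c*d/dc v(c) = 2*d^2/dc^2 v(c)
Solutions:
 v(c) = C1 + C2*erf(c/2)


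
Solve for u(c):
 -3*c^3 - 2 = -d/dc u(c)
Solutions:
 u(c) = C1 + 3*c^4/4 + 2*c


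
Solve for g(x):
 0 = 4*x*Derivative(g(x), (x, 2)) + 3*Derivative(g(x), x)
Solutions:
 g(x) = C1 + C2*x^(1/4)


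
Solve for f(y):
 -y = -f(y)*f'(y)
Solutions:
 f(y) = -sqrt(C1 + y^2)
 f(y) = sqrt(C1 + y^2)


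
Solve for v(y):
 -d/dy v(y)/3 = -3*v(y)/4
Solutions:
 v(y) = C1*exp(9*y/4)


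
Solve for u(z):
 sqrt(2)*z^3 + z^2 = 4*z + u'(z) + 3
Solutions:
 u(z) = C1 + sqrt(2)*z^4/4 + z^3/3 - 2*z^2 - 3*z


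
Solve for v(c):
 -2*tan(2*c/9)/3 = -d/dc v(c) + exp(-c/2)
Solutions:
 v(c) = C1 + 3*log(tan(2*c/9)^2 + 1)/2 - 2*exp(-c/2)


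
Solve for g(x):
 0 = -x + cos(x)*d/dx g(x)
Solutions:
 g(x) = C1 + Integral(x/cos(x), x)


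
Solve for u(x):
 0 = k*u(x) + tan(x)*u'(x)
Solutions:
 u(x) = C1*exp(-k*log(sin(x)))


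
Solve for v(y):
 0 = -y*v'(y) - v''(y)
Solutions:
 v(y) = C1 + C2*erf(sqrt(2)*y/2)


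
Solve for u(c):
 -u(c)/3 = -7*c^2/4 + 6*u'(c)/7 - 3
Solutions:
 u(c) = C1*exp(-7*c/18) + 21*c^2/4 - 27*c + 549/7


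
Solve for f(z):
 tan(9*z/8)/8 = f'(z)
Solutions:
 f(z) = C1 - log(cos(9*z/8))/9


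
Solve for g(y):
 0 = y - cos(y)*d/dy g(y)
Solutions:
 g(y) = C1 + Integral(y/cos(y), y)


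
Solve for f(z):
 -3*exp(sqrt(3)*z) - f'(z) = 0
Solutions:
 f(z) = C1 - sqrt(3)*exp(sqrt(3)*z)


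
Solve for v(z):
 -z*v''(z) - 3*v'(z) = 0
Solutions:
 v(z) = C1 + C2/z^2


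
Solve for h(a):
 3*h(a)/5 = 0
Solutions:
 h(a) = 0


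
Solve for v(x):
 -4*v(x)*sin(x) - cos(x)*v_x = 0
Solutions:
 v(x) = C1*cos(x)^4


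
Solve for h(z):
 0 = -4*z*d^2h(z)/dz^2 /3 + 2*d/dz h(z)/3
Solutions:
 h(z) = C1 + C2*z^(3/2)


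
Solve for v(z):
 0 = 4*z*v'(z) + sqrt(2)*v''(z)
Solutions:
 v(z) = C1 + C2*erf(2^(1/4)*z)


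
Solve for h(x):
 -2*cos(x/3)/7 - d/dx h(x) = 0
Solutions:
 h(x) = C1 - 6*sin(x/3)/7


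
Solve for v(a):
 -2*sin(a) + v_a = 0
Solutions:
 v(a) = C1 - 2*cos(a)


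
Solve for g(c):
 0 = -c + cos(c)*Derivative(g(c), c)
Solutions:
 g(c) = C1 + Integral(c/cos(c), c)


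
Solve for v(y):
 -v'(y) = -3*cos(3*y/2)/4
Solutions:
 v(y) = C1 + sin(3*y/2)/2


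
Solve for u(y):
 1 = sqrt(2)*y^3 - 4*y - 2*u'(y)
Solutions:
 u(y) = C1 + sqrt(2)*y^4/8 - y^2 - y/2


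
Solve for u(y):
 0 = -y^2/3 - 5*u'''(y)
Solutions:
 u(y) = C1 + C2*y + C3*y^2 - y^5/900


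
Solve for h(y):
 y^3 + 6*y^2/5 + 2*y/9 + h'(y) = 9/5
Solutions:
 h(y) = C1 - y^4/4 - 2*y^3/5 - y^2/9 + 9*y/5


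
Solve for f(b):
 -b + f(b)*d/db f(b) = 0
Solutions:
 f(b) = -sqrt(C1 + b^2)
 f(b) = sqrt(C1 + b^2)


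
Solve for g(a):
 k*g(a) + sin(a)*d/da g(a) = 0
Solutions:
 g(a) = C1*exp(k*(-log(cos(a) - 1) + log(cos(a) + 1))/2)


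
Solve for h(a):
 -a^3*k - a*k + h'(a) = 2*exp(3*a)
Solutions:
 h(a) = C1 + a^4*k/4 + a^2*k/2 + 2*exp(3*a)/3


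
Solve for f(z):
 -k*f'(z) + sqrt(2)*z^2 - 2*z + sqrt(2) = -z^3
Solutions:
 f(z) = C1 + z^4/(4*k) + sqrt(2)*z^3/(3*k) - z^2/k + sqrt(2)*z/k


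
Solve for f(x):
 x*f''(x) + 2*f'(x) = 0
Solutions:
 f(x) = C1 + C2/x


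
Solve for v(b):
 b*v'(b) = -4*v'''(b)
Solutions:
 v(b) = C1 + Integral(C2*airyai(-2^(1/3)*b/2) + C3*airybi(-2^(1/3)*b/2), b)


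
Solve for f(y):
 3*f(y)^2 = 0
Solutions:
 f(y) = 0


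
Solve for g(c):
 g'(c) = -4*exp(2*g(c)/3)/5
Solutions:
 g(c) = 3*log(-sqrt(-1/(C1 - 4*c))) - 3*log(2) + 3*log(30)/2
 g(c) = 3*log(-1/(C1 - 4*c))/2 - 3*log(2) + 3*log(30)/2


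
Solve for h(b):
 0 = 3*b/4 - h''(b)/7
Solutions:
 h(b) = C1 + C2*b + 7*b^3/8


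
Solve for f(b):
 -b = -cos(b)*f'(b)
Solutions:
 f(b) = C1 + Integral(b/cos(b), b)


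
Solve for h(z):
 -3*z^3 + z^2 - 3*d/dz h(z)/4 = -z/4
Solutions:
 h(z) = C1 - z^4 + 4*z^3/9 + z^2/6


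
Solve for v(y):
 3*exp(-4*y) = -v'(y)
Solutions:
 v(y) = C1 + 3*exp(-4*y)/4
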